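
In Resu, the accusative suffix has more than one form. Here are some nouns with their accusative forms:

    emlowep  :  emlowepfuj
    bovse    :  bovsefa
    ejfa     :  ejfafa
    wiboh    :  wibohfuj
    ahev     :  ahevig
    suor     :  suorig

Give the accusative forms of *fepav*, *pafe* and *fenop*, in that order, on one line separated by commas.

fepavig, pafefa, fenopfuj

The alternation tracks the final sound of the stem — -fuj when the stem ends in a voiceless consonant (*emlowep*, *wiboh*); -ig when the stem ends in a voiced consonant (*ahev*, *suor*); -fa when the stem ends in a vowel (*bovse*, *ejfa*).
Since the final sound of *fepav* is /v/ (a voiced consonant), it takes -ig, giving *fepavig*.
The final sound of *pafe* is /e/, which is a vowel, so the suffix is -fa, giving *pafefa*.
*fenop* — final sound /p/ (a voiceless consonant) → -fuj → *fenopfuj*.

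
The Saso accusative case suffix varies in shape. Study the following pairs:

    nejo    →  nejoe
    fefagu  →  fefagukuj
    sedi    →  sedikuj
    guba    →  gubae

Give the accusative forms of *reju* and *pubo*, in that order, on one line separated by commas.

The suffix is conditioned by the last vowel: -kuj when the last vowel of the stem is a high vowel (*fefagu*, *sedi*); -e when the last vowel of the stem is a non-high vowel (*nejo*, *guba*).
*reju*: last vowel = /u/, a high vowel → -kuj → *rejukuj*.
Since the last vowel of *pubo* is /o/ (a non-high vowel), it takes -e, giving *puboe*.

rejukuj, puboe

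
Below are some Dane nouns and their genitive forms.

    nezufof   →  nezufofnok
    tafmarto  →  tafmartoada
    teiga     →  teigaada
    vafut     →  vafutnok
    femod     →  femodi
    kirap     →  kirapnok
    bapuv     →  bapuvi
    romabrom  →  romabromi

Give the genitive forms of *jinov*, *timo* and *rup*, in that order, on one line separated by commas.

jinovi, timoada, rupnok

Looking at the final sound of each stem: -nok when the stem ends in a voiceless consonant (*nezufof*, *vafut*, *kirap*); -i when the stem ends in a voiced consonant (*femod*, *bapuv*, *romabrom*); -ada when the stem ends in a vowel (*tafmarto*, *teiga*).
*jinov* — final sound /v/ (a voiced consonant) → -i → *jinovi*.
*timo*: final sound = /o/, a vowel → -ada → *timoada*.
*rup*: final sound = /p/, a voiceless consonant → -nok → *rupnok*.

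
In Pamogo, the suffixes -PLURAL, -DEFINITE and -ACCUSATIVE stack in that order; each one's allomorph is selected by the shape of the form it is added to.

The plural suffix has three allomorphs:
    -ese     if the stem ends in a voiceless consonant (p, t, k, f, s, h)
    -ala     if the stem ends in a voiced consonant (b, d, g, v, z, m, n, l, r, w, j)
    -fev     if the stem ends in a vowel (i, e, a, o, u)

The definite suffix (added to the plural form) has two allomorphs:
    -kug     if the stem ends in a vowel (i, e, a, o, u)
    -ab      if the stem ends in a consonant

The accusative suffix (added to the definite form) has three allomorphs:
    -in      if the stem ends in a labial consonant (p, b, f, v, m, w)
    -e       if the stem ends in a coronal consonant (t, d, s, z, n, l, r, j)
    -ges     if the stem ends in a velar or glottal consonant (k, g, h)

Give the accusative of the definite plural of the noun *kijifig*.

Since the final sound of *kijifig* is /g/ (a voiced consonant), it takes -ala, giving *kijifigala*.
Since the final sound of the plural form *kijifigala* is /a/ (a vowel), it takes -kug, giving *kijifigalakug*.
The definite form *kijifigalakug* — final consonant /g/ (velar/glottal) → -ges → *kijifigalakugges*.

kijifigalakugges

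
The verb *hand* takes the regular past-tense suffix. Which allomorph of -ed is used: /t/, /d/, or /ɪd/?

/ɪd/

The stem *hand* ends in /t/ or /d/.
The -ed suffix is realized as /ɪd/ after /t, d/; as /t/ after other voiceless consonants; and as /d/ after other voiced sounds.
So -ed on *hand* is pronounced /ɪd/.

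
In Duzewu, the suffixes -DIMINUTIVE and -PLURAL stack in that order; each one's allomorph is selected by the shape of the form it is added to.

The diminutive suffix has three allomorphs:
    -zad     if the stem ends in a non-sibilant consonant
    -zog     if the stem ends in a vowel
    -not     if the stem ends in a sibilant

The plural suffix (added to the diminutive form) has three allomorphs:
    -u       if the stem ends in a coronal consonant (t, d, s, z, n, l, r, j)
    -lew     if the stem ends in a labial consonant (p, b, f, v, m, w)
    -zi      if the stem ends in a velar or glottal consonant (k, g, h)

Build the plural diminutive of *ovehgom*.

ovehgomzadu

Since the final sound of *ovehgom* is /m/ (a non-sibilant consonant), it takes -zad, giving *ovehgomzad*.
The final consonant of the diminutive form *ovehgomzad* is /d/, which is coronal, so the plural suffix is -u, giving *ovehgomzadu*.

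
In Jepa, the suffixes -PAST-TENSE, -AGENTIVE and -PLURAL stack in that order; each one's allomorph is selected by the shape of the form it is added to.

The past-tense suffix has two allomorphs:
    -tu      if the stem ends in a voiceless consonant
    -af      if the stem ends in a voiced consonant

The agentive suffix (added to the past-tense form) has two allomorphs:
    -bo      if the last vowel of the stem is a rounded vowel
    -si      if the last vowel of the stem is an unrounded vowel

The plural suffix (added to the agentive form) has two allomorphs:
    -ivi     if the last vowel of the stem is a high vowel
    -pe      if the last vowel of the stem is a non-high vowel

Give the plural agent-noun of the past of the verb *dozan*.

dozanafsiivi

The final consonant of *dozan* is /n/, which is voiced, so the past-tense suffix is -af, giving *dozanaf*.
The past-tense form *dozanaf* — last vowel /a/ (an unrounded vowel) → -si → *dozanafsi*.
The agentive form *dozanafsi*: last vowel = /i/, a high vowel → -ivi → *dozanafsiivi*.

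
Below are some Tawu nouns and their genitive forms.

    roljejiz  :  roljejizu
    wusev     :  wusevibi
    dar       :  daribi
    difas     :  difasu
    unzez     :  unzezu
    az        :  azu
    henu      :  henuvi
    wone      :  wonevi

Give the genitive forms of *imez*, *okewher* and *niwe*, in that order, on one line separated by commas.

The suffix is conditioned by the final sound: -u when the stem ends in a sibilant (*roljejiz*, *difas*, *unzez*, *az*); -ibi when the stem ends in a non-sibilant consonant (*wusev*, *dar*); -vi when the stem ends in a vowel (*henu*, *wone*).
Since the final sound of *imez* is /z/ (a sibilant), it takes -u, giving *imezu*.
Since the final sound of *okewher* is /r/ (a non-sibilant consonant), it takes -ibi, giving *okewheribi*.
*niwe*: final sound = /e/, a vowel → -vi → *niwevi*.

imezu, okewheribi, niwevi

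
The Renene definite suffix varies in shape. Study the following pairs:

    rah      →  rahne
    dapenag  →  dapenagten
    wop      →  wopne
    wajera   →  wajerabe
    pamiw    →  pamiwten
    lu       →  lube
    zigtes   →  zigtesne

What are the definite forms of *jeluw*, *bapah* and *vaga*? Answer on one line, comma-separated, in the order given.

jeluwten, bapahne, vagabe

The alternation tracks the final sound of the stem — -ne when the stem ends in a voiceless consonant (*rah*, *wop*, *zigtes*); -ten when the stem ends in a voiced consonant (*dapenag*, *pamiw*); -be when the stem ends in a vowel (*wajera*, *lu*).
The final sound of *jeluw* is /w/, which is a voiced consonant, so the suffix is -ten, giving *jeluwten*.
*bapah* — final sound /h/ (a voiceless consonant) → -ne → *bapahne*.
*vaga*: final sound = /a/, a vowel → -be → *vagabe*.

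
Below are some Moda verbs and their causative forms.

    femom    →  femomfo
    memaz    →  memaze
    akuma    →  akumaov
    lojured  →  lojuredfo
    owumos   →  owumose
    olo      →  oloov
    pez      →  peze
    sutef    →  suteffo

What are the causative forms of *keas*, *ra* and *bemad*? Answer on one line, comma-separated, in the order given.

kease, raov, bemadfo

Looking at the final sound of each stem: -e when the stem ends in a sibilant (*memaz*, *owumos*, *pez*); -fo when the stem ends in a non-sibilant consonant (*femom*, *lojured*, *sutef*); -ov when the stem ends in a vowel (*akuma*, *olo*).
*keas* — final sound /s/ (a sibilant) → -e → *kease*.
*ra* — final sound /a/ (a vowel) → -ov → *raov*.
The final sound of *bemad* is /d/, which is a non-sibilant consonant, so the suffix is -fo, giving *bemadfo*.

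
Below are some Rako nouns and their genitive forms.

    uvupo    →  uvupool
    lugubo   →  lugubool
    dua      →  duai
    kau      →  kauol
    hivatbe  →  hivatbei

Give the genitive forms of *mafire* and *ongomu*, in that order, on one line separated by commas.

mafirei, ongomuol

Looking at the last vowel of each stem: -ol when the last vowel of the stem is a rounded vowel (*uvupo*, *lugubo*, *kau*); -i when the last vowel of the stem is an unrounded vowel (*dua*, *hivatbe*).
*mafire*: last vowel = /e/, an unrounded vowel → -i → *mafirei*.
*ongomu* — last vowel /u/ (a rounded vowel) → -ol → *ongomuol*.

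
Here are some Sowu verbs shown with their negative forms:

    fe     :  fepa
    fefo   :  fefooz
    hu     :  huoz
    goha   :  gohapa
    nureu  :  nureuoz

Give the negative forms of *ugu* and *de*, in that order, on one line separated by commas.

uguoz, depa

The pattern is rounding harmony: -oz when the last vowel of the stem is a rounded vowel (*fefo*, *hu*, *nureu*); -pa when the last vowel of the stem is an unrounded vowel (*fe*, *goha*).
*ugu*: last vowel = /u/, a rounded vowel → -oz → *uguoz*.
*de*: last vowel = /e/, an unrounded vowel → -pa → *depa*.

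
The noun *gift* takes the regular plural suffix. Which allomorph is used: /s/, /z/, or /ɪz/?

/s/

The stem *gift* ends in a voiceless non-sibilant consonant.
The plural suffix surfaces as /ɪz/ after sibilants, /s/ after other voiceless consonants, and /z/ after other voiced sounds.
So the plural -s on *gift* is pronounced /s/.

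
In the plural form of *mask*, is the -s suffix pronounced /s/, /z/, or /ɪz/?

/s/

The stem *mask* ends in a voiceless non-sibilant consonant.
The plural suffix surfaces as /ɪz/ after sibilants, /s/ after other voiceless consonants, and /z/ after other voiced sounds.
So the plural -s on *mask* is pronounced /s/.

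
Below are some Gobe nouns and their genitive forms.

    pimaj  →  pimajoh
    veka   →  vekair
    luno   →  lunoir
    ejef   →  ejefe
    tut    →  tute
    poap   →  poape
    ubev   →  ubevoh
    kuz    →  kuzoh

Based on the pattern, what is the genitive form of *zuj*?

zujoh

The pattern is voicing of the final sound: -e when the stem ends in a voiceless consonant (*ejef*, *tut*, *poap*); -oh when the stem ends in a voiced consonant (*pimaj*, *ubev*, *kuz*); -ir when the stem ends in a vowel (*veka*, *luno*).
*zuj* — final sound /j/ (a voiced consonant) → -oh → *zujoh*.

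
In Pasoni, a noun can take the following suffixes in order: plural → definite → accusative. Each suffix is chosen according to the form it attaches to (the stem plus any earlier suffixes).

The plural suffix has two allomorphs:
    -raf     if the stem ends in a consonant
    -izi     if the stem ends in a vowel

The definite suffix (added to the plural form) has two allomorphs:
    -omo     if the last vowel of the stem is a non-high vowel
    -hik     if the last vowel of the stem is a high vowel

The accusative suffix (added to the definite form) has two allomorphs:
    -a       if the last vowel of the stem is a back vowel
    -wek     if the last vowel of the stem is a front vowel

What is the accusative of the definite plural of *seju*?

The final sound of *seju* is /u/, which is a vowel, so the plural suffix is -izi, giving *sejuizi*.
The plural form *sejuizi*: last vowel = /i/, a high vowel → -hik → *sejuizihik*.
Since the last vowel of the definite form *sejuizihik* is /i/ (a front vowel), it takes -wek, giving *sejuizihikwek*.

sejuizihikwek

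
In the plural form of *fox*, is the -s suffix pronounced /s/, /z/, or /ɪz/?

/ɪz/

The stem *fox* ends in a sibilant (/s, z, ʃ, ʒ, tʃ, dʒ/).
The plural suffix surfaces as /ɪz/ after sibilants, /s/ after other voiceless consonants, and /z/ after other voiced sounds.
So the plural -s on *fox* is pronounced /ɪz/.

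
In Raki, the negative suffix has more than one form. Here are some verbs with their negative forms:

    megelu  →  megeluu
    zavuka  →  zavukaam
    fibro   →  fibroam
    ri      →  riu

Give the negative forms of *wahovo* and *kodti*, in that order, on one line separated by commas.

wahovoam, kodtiu

Looking at the last vowel of each stem: -u when the last vowel of the stem is a high vowel (*megelu*, *ri*); -am when the last vowel of the stem is a non-high vowel (*zavuka*, *fibro*).
*wahovo*: last vowel = /o/, a non-high vowel → -am → *wahovoam*.
*kodti*: last vowel = /i/, a high vowel → -u → *kodtiu*.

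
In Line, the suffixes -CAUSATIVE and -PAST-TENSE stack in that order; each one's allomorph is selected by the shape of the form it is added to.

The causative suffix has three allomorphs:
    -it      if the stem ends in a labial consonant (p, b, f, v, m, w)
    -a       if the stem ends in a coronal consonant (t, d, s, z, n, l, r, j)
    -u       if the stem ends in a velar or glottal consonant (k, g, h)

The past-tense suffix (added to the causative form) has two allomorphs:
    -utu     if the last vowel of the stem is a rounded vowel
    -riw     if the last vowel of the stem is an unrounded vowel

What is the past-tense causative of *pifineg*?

pifineguutu

*pifineg* — final consonant /g/ (velar/glottal) → -u → *pifinegu*.
The last vowel of the causative form *pifinegu* is /u/, which is a rounded vowel, so the past-tense suffix is -utu, giving *pifineguutu*.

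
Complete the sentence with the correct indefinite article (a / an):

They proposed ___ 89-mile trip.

an

The indefinite article is chosen by the initial *sound* of the following word, not its spelling.
The number *89* is spoken "eighty-…", beginning with /ˈeɪti/ — a vowel sound.
So the article is *an*: They proposed an 89-mile trip.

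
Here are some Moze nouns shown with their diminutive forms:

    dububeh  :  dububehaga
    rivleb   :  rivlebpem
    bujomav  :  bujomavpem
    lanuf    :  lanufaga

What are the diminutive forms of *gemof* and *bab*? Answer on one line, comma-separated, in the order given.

gemofaga, babpem

The pattern is voicing of the final consonant: -aga when the stem ends in a voiceless consonant (*dububeh*, *lanuf*); -pem when the stem ends in a voiced consonant (*rivleb*, *bujomav*).
The final consonant of *gemof* is /f/, which is voiceless, so the suffix is -aga, giving *gemofaga*.
Since the final consonant of *bab* is /b/ (voiced), it takes -pem, giving *babpem*.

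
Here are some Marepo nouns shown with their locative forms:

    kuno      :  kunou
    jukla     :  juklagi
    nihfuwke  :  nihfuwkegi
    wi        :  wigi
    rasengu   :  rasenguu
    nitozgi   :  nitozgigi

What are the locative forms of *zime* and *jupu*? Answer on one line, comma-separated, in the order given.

zimegi, jupuu

Looking at the last vowel of each stem: -u when the last vowel of the stem is a rounded vowel (*kuno*, *rasengu*); -gi when the last vowel of the stem is an unrounded vowel (*jukla*, *nihfuwke*, *wi*, *nitozgi*).
*zime*: last vowel = /e/, an unrounded vowel → -gi → *zimegi*.
*jupu* — last vowel /u/ (a rounded vowel) → -u → *jupuu*.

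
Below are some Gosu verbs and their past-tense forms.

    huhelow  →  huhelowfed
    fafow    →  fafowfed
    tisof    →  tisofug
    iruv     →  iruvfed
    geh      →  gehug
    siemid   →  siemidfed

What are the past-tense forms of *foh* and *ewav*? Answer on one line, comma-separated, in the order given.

The suffix is conditioned by the final consonant: -ug when the stem ends in a voiceless consonant (*tisof*, *geh*); -fed when the stem ends in a voiced consonant (*huhelow*, *fafow*, *iruv*, *siemid*).
Since the final consonant of *foh* is /h/ (voiceless), it takes -ug, giving *fohug*.
*ewav*: final consonant = /v/, voiced → -fed → *ewavfed*.

fohug, ewavfed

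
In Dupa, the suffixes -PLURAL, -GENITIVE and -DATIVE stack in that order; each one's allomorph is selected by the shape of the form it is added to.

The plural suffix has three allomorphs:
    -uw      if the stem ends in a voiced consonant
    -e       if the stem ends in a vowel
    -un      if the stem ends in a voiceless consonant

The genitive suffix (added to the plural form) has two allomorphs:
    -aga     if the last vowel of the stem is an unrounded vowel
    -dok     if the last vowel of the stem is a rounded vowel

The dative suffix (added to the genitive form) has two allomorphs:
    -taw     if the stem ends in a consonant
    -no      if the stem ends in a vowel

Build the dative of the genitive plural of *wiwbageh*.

wiwbagehundoktaw

The final sound of *wiwbageh* is /h/, which is a voiceless consonant, so the plural suffix is -un, giving *wiwbagehun*.
Since the last vowel of the plural form *wiwbagehun* is /u/ (a rounded vowel), it takes -dok, giving *wiwbagehundok*.
The genitive form *wiwbagehundok* — final sound /k/ (a consonant) → -taw → *wiwbagehundoktaw*.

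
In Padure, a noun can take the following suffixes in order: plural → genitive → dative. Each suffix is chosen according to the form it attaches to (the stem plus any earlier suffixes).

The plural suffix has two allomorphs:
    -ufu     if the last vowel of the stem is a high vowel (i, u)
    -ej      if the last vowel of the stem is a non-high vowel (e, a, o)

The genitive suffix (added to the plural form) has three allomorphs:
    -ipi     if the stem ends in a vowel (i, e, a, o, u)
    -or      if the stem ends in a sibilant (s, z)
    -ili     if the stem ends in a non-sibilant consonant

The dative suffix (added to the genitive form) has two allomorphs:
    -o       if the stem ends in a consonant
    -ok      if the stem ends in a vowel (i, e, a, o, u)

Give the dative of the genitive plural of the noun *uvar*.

*uvar* — last vowel /a/ (a non-high vowel) → -ej → *uvarej*.
The plural form *uvarej* — final sound /j/ (a non-sibilant consonant) → -ili → *uvarejili*.
Since the final sound of the genitive form *uvarejili* is /i/ (a vowel), it takes -ok, giving *uvarejiliok*.

uvarejiliok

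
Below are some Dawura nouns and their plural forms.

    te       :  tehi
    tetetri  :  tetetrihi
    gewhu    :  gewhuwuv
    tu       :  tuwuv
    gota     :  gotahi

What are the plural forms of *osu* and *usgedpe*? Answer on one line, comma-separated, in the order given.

The pattern is rounding harmony: -wuv when the last vowel of the stem is a rounded vowel (*gewhu*, *tu*); -hi when the last vowel of the stem is an unrounded vowel (*te*, *tetetri*, *gota*).
*osu* — last vowel /u/ (a rounded vowel) → -wuv → *osuwuv*.
Since the last vowel of *usgedpe* is /e/ (an unrounded vowel), it takes -hi, giving *usgedpehi*.

osuwuv, usgedpehi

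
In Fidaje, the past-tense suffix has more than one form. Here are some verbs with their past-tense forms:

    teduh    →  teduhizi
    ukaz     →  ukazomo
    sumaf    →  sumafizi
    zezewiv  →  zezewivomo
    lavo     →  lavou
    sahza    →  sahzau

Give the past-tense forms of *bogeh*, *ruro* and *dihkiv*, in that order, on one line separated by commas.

bogehizi, rurou, dihkivomo

The suffix is conditioned by the final sound: -izi when the stem ends in a voiceless consonant (*teduh*, *sumaf*); -omo when the stem ends in a voiced consonant (*ukaz*, *zezewiv*); -u when the stem ends in a vowel (*lavo*, *sahza*).
Since the final sound of *bogeh* is /h/ (a voiceless consonant), it takes -izi, giving *bogehizi*.
*ruro* — final sound /o/ (a vowel) → -u → *rurou*.
*dihkiv* — final sound /v/ (a voiced consonant) → -omo → *dihkivomo*.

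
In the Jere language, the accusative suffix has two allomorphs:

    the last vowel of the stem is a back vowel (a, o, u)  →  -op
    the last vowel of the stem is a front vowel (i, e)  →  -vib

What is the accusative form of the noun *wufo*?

wufoop

*wufo* — last vowel /o/ (a back vowel) → -op → *wufoop*.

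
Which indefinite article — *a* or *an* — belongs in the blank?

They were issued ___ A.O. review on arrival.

an

The indefinite article is chosen by the initial *sound* of the following word, not its spelling.
The initialism *A.O.* is read letter by letter; the first letter, A, is pronounced /eɪ/, which begins with a vowel sound.
So the article is *an*: They were issued an A.O. review on arrival.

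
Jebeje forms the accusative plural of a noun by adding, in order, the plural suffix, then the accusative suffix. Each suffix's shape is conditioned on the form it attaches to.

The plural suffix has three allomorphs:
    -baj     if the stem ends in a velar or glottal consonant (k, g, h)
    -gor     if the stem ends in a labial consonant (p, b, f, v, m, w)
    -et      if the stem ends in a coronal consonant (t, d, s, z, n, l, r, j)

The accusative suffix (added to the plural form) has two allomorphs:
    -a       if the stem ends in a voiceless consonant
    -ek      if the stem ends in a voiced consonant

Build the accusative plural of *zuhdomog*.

zuhdomogbajek

*zuhdomog* — final consonant /g/ (velar/glottal) → -baj → *zuhdomogbaj*.
The plural form *zuhdomogbaj* — final consonant /j/ (voiced) → -ek → *zuhdomogbajek*.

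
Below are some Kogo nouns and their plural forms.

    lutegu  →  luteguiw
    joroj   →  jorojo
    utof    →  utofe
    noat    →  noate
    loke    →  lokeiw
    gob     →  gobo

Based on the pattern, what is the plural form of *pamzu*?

Looking at the final sound of each stem: -e when the stem ends in a voiceless consonant (*utof*, *noat*); -o when the stem ends in a voiced consonant (*joroj*, *gob*); -iw when the stem ends in a vowel (*lutegu*, *loke*).
*pamzu* — final sound /u/ (a vowel) → -iw → *pamzuiw*.

pamzuiw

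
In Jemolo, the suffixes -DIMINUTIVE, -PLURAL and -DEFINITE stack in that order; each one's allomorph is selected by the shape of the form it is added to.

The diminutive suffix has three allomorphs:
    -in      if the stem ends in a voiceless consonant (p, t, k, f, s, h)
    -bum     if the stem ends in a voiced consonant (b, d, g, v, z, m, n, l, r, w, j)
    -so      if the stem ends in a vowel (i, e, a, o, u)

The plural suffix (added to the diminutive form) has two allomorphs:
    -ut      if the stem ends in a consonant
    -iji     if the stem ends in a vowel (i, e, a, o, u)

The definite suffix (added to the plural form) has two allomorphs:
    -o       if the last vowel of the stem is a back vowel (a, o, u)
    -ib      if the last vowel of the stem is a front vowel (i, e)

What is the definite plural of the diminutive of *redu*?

redusoijiib

*redu*: final sound = /u/, a vowel → -so → *reduso*.
The diminutive form *reduso*: final sound = /o/, a vowel → -iji → *redusoiji*.
The plural form *redusoiji* — last vowel /i/ (a front vowel) → -ib → *redusoijiib*.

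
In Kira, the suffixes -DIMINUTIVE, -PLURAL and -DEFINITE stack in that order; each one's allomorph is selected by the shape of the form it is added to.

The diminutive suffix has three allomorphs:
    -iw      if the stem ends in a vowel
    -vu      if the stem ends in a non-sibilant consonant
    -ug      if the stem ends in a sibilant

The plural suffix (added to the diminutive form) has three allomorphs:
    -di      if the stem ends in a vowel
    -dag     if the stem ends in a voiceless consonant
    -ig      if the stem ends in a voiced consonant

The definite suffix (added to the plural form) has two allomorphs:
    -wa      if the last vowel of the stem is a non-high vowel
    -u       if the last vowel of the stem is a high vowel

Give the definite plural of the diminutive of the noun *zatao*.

*zatao*: final sound = /o/, a vowel → -iw → *zataoiw*.
The final sound of the diminutive form *zataoiw* is /w/, which is a voiced consonant, so the plural suffix is -ig, giving *zataoiwig*.
The plural form *zataoiwig* — last vowel /i/ (a high vowel) → -u → *zataoiwigu*.

zataoiwigu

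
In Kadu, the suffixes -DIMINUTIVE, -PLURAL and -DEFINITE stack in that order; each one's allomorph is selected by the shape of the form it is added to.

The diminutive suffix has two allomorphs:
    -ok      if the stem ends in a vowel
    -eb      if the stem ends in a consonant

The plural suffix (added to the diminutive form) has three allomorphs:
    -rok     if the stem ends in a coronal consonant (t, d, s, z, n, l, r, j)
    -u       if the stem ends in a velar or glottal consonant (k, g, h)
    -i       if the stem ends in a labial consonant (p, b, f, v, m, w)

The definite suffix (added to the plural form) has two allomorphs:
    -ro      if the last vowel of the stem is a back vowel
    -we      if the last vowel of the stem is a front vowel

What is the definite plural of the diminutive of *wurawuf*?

*wurawuf*: final sound = /f/, a consonant → -eb → *wurawufeb*.
Since the final consonant of the diminutive form *wurawufeb* is /b/ (labial), it takes -i, giving *wurawufebi*.
The plural form *wurawufebi*: last vowel = /i/, a front vowel → -we → *wurawufebiwe*.

wurawufebiwe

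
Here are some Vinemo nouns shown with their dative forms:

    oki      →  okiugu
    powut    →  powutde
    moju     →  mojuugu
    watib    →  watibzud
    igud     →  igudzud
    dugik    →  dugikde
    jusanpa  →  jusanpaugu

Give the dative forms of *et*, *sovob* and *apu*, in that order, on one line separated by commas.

The suffix is conditioned by the final sound: -de when the stem ends in a voiceless consonant (*powut*, *dugik*); -zud when the stem ends in a voiced consonant (*watib*, *igud*); -ugu when the stem ends in a vowel (*oki*, *moju*, *jusanpa*).
*et*: final sound = /t/, a voiceless consonant → -de → *etde*.
*sovob*: final sound = /b/, a voiced consonant → -zud → *sovobzud*.
*apu*: final sound = /u/, a vowel → -ugu → *apuugu*.

etde, sovobzud, apuugu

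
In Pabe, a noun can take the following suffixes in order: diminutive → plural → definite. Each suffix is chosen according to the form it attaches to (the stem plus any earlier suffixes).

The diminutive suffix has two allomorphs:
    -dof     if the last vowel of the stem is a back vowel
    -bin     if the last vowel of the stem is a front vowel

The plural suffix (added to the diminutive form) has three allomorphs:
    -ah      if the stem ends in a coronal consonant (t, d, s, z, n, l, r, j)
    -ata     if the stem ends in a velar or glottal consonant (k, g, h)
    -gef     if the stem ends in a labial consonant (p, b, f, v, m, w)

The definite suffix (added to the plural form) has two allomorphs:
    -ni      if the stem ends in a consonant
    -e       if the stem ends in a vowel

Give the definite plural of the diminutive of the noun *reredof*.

reredofdofgefni

*reredof* — last vowel /o/ (a back vowel) → -dof → *reredofdof*.
The diminutive form *reredofdof*: final consonant = /f/, labial → -gef → *reredofdofgef*.
The plural form *reredofdofgef*: final sound = /f/, a consonant → -ni → *reredofdofgefni*.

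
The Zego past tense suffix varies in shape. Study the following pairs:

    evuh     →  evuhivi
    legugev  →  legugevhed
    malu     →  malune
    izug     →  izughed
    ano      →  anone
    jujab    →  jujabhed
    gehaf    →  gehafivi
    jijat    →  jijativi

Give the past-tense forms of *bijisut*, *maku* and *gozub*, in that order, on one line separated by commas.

The suffix is conditioned by the final sound: -ivi when the stem ends in a voiceless consonant (*evuh*, *gehaf*, *jijat*); -hed when the stem ends in a voiced consonant (*legugev*, *izug*, *jujab*); -ne when the stem ends in a vowel (*malu*, *ano*).
*bijisut*: final sound = /t/, a voiceless consonant → -ivi → *bijisutivi*.
*maku*: final sound = /u/, a vowel → -ne → *makune*.
*gozub*: final sound = /b/, a voiced consonant → -hed → *gozubhed*.

bijisutivi, makune, gozubhed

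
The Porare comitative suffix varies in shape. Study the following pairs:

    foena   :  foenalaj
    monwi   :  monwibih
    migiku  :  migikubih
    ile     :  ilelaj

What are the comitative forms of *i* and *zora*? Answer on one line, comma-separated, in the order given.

The pattern is height harmony: -bih when the last vowel of the stem is a high vowel (*monwi*, *migiku*); -laj when the last vowel of the stem is a non-high vowel (*foena*, *ile*).
Since the last vowel of *i* is /i/ (a high vowel), it takes -bih, giving *ibih*.
*zora* — last vowel /a/ (a non-high vowel) → -laj → *zoralaj*.

ibih, zoralaj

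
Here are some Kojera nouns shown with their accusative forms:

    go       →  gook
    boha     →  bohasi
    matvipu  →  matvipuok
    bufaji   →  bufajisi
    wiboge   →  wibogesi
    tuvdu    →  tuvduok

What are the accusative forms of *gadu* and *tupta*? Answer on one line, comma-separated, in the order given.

gaduok, tuptasi

The pattern is rounding harmony: -ok when the last vowel of the stem is a rounded vowel (*go*, *matvipu*, *tuvdu*); -si when the last vowel of the stem is an unrounded vowel (*boha*, *bufaji*, *wiboge*).
*gadu*: last vowel = /u/, a rounded vowel → -ok → *gaduok*.
The last vowel of *tupta* is /a/, which is an unrounded vowel, so the suffix is -si, giving *tuptasi*.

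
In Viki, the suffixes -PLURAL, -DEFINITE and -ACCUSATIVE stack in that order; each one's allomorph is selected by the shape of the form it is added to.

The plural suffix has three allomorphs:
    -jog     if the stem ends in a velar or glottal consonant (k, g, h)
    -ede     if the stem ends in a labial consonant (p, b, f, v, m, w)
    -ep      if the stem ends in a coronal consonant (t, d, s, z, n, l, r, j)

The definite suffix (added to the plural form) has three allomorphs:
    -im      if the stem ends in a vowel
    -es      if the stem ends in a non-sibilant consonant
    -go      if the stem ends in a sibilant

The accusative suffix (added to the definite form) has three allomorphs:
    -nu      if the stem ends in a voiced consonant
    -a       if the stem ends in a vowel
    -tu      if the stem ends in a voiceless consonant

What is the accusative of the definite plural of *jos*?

Since the final consonant of *jos* is /s/ (coronal), it takes -ep, giving *josep*.
The final sound of the plural form *josep* is /p/, which is a non-sibilant consonant, so the definite suffix is -es, giving *josepes*.
Since the final sound of the definite form *josepes* is /s/ (a voiceless consonant), it takes -tu, giving *josepestu*.

josepestu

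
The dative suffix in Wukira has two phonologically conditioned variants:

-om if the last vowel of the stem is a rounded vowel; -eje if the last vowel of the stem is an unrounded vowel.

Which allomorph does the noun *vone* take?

-eje

The last vowel of *vone* is /e/, which is an unrounded vowel, so the suffix is -eje.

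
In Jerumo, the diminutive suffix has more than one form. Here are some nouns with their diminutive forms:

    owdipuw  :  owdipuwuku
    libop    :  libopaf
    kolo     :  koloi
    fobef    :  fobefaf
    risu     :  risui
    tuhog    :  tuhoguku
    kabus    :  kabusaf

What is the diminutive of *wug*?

wuguku

The pattern is voicing of the final sound: -af when the stem ends in a voiceless consonant (*libop*, *fobef*, *kabus*); -uku when the stem ends in a voiced consonant (*owdipuw*, *tuhog*); -i when the stem ends in a vowel (*kolo*, *risu*).
The final sound of *wug* is /g/, which is a voiced consonant, so the suffix is -uku, giving *wuguku*.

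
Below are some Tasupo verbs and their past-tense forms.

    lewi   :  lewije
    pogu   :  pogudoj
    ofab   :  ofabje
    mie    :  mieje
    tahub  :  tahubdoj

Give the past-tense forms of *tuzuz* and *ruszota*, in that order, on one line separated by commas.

tuzuzdoj, ruszotaje

The pattern is rounding harmony: -doj when the last vowel of the stem is a rounded vowel (*pogu*, *tahub*); -je when the last vowel of the stem is an unrounded vowel (*lewi*, *ofab*, *mie*).
The last vowel of *tuzuz* is /u/, which is a rounded vowel, so the suffix is -doj, giving *tuzuzdoj*.
*ruszota*: last vowel = /a/, an unrounded vowel → -je → *ruszotaje*.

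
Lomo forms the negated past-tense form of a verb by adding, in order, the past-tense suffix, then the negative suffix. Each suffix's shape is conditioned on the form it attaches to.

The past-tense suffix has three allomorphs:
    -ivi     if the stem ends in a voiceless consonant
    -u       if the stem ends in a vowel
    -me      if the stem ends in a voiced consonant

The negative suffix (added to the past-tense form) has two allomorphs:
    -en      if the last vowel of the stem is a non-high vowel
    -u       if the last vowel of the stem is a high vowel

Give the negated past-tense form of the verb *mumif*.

Since the final sound of *mumif* is /f/ (a voiceless consonant), it takes -ivi, giving *mumifivi*.
The past-tense form *mumifivi* — last vowel /i/ (a high vowel) → -u → *mumifiviu*.

mumifiviu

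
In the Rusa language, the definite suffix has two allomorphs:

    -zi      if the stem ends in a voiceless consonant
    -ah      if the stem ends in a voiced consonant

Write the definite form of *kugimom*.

kugimomah

Since the final consonant of *kugimom* is /m/ (voiced), it takes -ah, giving *kugimomah*.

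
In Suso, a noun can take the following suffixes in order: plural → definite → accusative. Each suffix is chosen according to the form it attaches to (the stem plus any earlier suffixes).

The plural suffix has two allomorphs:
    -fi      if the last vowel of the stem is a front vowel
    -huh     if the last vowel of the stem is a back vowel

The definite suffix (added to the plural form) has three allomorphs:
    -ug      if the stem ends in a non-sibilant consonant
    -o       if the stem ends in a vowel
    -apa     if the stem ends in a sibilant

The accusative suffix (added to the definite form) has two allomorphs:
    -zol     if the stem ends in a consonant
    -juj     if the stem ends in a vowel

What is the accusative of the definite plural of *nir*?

*nir*: last vowel = /i/, a front vowel → -fi → *nirfi*.
The plural form *nirfi* — final sound /i/ (a vowel) → -o → *nirfio*.
The definite form *nirfio* — final sound /o/ (a vowel) → -juj → *nirfiojuj*.

nirfiojuj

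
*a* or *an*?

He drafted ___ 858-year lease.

an

The indefinite article is chosen by the initial *sound* of the following word, not its spelling.
The number *858* is spoken "eight hundred …", beginning with /eɪt/ — a vowel sound.
So the article is *an*: He drafted an 858-year lease.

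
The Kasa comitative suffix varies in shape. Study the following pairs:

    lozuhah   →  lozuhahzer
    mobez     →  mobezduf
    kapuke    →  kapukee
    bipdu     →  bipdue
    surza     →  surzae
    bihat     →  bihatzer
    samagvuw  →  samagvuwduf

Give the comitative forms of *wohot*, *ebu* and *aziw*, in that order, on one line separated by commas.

Looking at the final sound of each stem: -zer when the stem ends in a voiceless consonant (*lozuhah*, *bihat*); -duf when the stem ends in a voiced consonant (*mobez*, *samagvuw*); -e when the stem ends in a vowel (*kapuke*, *bipdu*, *surza*).
The final sound of *wohot* is /t/, which is a voiceless consonant, so the suffix is -zer, giving *wohotzer*.
*ebu* — final sound /u/ (a vowel) → -e → *ebue*.
The final sound of *aziw* is /w/, which is a voiced consonant, so the suffix is -duf, giving *aziwduf*.

wohotzer, ebue, aziwduf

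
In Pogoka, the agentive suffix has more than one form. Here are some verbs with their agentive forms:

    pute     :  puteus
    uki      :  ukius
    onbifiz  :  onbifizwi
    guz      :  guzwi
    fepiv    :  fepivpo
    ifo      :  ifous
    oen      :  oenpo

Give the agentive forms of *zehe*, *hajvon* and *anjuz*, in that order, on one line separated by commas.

zeheus, hajvonpo, anjuzwi

The suffix is conditioned by the final sound: -wi when the stem ends in a sibilant (*onbifiz*, *guz*); -po when the stem ends in a non-sibilant consonant (*fepiv*, *oen*); -us when the stem ends in a vowel (*pute*, *uki*, *ifo*).
Since the final sound of *zehe* is /e/ (a vowel), it takes -us, giving *zeheus*.
The final sound of *hajvon* is /n/, which is a non-sibilant consonant, so the suffix is -po, giving *hajvonpo*.
Since the final sound of *anjuz* is /z/ (a sibilant), it takes -wi, giving *anjuzwi*.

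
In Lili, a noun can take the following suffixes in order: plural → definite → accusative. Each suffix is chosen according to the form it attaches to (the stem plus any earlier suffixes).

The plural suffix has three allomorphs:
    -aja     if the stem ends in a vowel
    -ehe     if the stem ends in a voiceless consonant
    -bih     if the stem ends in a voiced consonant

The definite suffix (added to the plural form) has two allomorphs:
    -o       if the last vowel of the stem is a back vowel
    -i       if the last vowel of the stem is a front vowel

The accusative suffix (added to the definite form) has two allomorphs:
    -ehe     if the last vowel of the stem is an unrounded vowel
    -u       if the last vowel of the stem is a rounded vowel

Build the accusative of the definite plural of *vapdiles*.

*vapdiles*: final sound = /s/, a voiceless consonant → -ehe → *vapdilesehe*.
Since the last vowel of the plural form *vapdilesehe* is /e/ (a front vowel), it takes -i, giving *vapdilesehei*.
The last vowel of the definite form *vapdilesehei* is /i/, which is an unrounded vowel, so the accusative suffix is -ehe, giving *vapdileseheiehe*.

vapdileseheiehe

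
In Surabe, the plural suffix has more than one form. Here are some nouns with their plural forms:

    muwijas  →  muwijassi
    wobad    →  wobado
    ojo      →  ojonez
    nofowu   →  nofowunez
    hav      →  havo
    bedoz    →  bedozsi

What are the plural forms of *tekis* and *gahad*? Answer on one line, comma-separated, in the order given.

The suffix is conditioned by the final sound: -si when the stem ends in a sibilant (*muwijas*, *bedoz*); -o when the stem ends in a non-sibilant consonant (*wobad*, *hav*); -nez when the stem ends in a vowel (*ojo*, *nofowu*).
The final sound of *tekis* is /s/, which is a sibilant, so the suffix is -si, giving *tekissi*.
*gahad* — final sound /d/ (a non-sibilant consonant) → -o → *gahado*.

tekissi, gahado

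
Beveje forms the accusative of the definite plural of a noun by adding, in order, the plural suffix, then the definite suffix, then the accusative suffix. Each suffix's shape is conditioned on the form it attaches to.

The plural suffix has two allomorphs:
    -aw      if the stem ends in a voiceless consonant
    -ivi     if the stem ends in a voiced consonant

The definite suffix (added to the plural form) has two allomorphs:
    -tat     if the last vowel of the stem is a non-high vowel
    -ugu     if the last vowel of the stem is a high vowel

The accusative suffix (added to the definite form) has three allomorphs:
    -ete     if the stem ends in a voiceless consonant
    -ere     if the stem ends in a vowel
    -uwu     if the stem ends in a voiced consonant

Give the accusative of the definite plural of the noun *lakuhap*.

lakuhapawtatete

*lakuhap* — final consonant /p/ (voiceless) → -aw → *lakuhapaw*.
The plural form *lakuhapaw* — last vowel /a/ (a non-high vowel) → -tat → *lakuhapawtat*.
The definite form *lakuhapawtat*: final sound = /t/, a voiceless consonant → -ete → *lakuhapawtatete*.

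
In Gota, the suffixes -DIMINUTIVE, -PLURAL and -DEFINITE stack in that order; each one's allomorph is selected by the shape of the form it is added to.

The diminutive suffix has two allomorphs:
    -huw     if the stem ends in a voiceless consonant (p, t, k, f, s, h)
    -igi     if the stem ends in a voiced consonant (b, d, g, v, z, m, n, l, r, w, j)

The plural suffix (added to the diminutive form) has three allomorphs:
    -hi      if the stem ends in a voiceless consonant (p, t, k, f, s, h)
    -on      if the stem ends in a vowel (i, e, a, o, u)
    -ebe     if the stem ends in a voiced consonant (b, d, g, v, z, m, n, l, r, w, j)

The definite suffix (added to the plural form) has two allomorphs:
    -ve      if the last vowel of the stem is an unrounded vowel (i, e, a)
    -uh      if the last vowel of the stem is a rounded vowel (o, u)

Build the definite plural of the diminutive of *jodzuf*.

The final consonant of *jodzuf* is /f/, which is voiceless, so the diminutive suffix is -huw, giving *jodzufhuw*.
The diminutive form *jodzufhuw*: final sound = /w/, a voiced consonant → -ebe → *jodzufhuwebe*.
The plural form *jodzufhuwebe* — last vowel /e/ (an unrounded vowel) → -ve → *jodzufhuwebeve*.

jodzufhuwebeve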